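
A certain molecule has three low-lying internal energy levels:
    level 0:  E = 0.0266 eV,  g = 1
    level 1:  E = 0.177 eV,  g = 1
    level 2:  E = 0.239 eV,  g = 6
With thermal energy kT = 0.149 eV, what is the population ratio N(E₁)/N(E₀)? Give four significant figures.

n₁/n₀ = (g₁/g₀) exp[−(E₁−E₀)/kT] = (1/1) × exp(−(0.1504 eV)/(0.149 eV)) = (1/1) × exp(-1.00940) = 0.3644.

0.3644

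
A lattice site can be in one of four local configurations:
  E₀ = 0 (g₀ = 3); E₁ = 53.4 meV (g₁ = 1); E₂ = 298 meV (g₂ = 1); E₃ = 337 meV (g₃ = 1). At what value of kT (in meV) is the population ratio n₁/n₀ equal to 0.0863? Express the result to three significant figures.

39.5 meV

n₁/n₀ = (g₁/g₀) exp[−(E₁−E₀)/kT] = 0.0863.
⇒ (E₁−E₀)/kT = ln((1/3)/0.0863) = ln(3.8625) = 1.3513.
kT = 53.4 meV / 1.3513 = 39.5 meV.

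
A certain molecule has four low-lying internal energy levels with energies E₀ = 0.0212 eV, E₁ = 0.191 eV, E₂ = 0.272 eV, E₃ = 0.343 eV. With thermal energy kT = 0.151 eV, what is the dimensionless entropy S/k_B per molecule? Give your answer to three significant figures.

Eᵢ/kT = 0.14040, 1.2649, 1.8013, 2.2715.
Z = Σ e^(−Eᵢ/kT) = e^(−0.14040) + e^(−1.2649) + e^(−1.8013) + e^(−2.2715) = 0.86901 + 0.28227 + 0.16508 + 0.10316 = 1.4195.
⟨E⟩ = Σ EᵢPᵢ = 0.10752 eV.
S/k_B = ln Z + ⟨E⟩/kT = ln(1.4195) + 0.10752/0.151 = 0.35030 + 0.71205 = 1.06.

1.06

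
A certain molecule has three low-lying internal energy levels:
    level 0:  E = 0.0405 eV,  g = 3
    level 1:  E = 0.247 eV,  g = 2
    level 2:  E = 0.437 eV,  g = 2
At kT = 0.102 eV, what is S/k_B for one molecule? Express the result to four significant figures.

1.405

Eᵢ/kT = 0.397059, 2.42157, 4.28431.
Z = Σ gᵢe^(−Eᵢ/kT) = 3·e^(−0.397059) + 2·e^(−2.42157) + 2·e^(−4.28431) = 2.01688 + 0.177564 + 0.0275663 = 2.22201.
⟨E⟩ = Σ EᵢPᵢ = 0.0619207 eV.
S/k_B = ln Z + ⟨E⟩/kT = ln(2.22201) + 0.0619207/0.102 = 0.798412 + 0.607066 = 1.405.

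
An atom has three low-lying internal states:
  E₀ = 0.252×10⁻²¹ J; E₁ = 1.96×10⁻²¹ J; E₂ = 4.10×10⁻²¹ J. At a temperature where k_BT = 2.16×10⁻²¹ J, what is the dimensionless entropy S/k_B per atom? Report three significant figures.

0.890

Eᵢ/kT = 0.11667, 0.90741, 1.8981.
Z = Σ e^(−Eᵢ/kT) = e^(−0.11667) + e^(−0.90741) + e^(−1.8981) = 0.88988 + 0.40357 + 0.14985 = 1.4433.
⟨E⟩ = Σ EᵢPᵢ = 1.1291 ×10⁻²¹ J.
S/k_B = ln Z + ⟨E⟩/kT = ln(1.4433) + 1.1291/2.16 = 0.36693 + 0.52273 = 0.890.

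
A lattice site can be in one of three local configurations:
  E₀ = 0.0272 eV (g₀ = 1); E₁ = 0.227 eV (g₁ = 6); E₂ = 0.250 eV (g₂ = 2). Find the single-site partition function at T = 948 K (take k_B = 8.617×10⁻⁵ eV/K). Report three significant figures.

k_BT = 8.617×10⁻⁵ × 948 K = 0.081689 eV.
Eᵢ/kT = 0.33297, 2.7788, 3.0604.
Z = Σ gᵢe^(−Eᵢ/kT) = 1·e^(−0.33297) + 6·e^(−2.7788) + 2·e^(−3.0604) = 0.71679 + 0.37268 + 0.093738 = 1.1832.

Z = 1.18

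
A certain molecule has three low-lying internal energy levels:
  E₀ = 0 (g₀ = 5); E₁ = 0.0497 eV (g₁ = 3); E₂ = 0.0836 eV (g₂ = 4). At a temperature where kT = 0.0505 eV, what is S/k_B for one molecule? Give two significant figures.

Eᵢ/kT = 0, 0.9842, 1.655.
Z = Σ gᵢe^(−Eᵢ/kT) = 5·e^(−0) + 3·e^(−0.9842) + 4·e^(−1.655) = 5.000 + 1.121 + 0.7644 = 6.885.
⟨E⟩ = Σ EᵢPᵢ = 0.01737 eV.
S/k_B = ln Z + ⟨E⟩/kT = ln(6.885) + 0.01737/0.0505 = 1.929 + 0.3440 = 2.3.

2.3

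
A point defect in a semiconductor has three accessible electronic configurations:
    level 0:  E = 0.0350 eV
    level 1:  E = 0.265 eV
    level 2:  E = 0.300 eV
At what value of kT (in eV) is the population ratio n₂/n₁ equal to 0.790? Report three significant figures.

n₂/n₁ = exp[−(E₂−E₁)/kT] = 0.790.
⇒ (E₂−E₁)/kT = ln(1/0.790) = ln(1.2658) = 0.23570.
kT = 0.035 eV / 0.23570 = 0.148 eV.

0.148 eV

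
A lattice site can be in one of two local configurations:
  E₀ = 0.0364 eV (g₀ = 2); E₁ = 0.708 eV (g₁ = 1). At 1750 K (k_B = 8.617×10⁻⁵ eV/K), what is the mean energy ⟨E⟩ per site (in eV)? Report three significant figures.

k_BT = 8.617×10⁻⁵ × 1750 K = 0.15080 eV.
Eᵢ/kT = 0.24138, 4.6950.
Z = Σ gᵢe^(−Eᵢ/kT) = 2·e^(−0.24138) + 1·e^(−4.6950) = 1.5711 + 0.0091409 = 1.5802.
⟨E⟩ = Σ Eᵢ gᵢe^(−Eᵢ/kT) / Z = (0.0364·1.5711 + 0.708·0.0091409) / 1.5802 = 0.0403 eV.

0.0403 eV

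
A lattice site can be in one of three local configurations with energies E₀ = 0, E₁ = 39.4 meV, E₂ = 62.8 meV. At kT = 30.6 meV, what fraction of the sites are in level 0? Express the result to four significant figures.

Eᵢ/kT = 0, 1.28758, 2.05229.
Z = Σ e^(−Eᵢ/kT) = e^(−0) + e^(−1.28758) + e^(−2.05229) = 1.00000 + 0.275938 + 0.128440 = 1.40438.
P₀ = e^(−E₀/kT) / Z = 1.00000/1.40438 = 0.7121.

0.7121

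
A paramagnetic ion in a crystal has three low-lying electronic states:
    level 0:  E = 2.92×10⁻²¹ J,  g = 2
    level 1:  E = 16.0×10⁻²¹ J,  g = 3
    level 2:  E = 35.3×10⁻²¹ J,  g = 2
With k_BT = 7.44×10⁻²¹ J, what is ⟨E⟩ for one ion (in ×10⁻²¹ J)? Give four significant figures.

Eᵢ/kT = 0.392473, 2.15054, 4.74462.
Z = Σ gᵢe^(−Eᵢ/kT) = 2·e^(−0.392473) + 3·e^(−2.15054) + 2·e^(−4.74462) = 1.35077 + 0.349264 + 0.0173967 = 1.71743.
⟨E⟩ = Σ Eᵢ gᵢe^(−Eᵢ/kT) / Z = (2.92·1.35077 + 16.0·0.349264 + 35.3·0.0173967) / 1.71743 = 5.908 ×10⁻²¹ J.

5.908 ×10⁻²¹ J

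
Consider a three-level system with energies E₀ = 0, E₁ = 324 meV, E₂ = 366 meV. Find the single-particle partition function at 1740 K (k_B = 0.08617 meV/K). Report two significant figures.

k_BT = 0.08617 × 1740 K = 149.9 meV.
Eᵢ/kT = 0, 2.161, 2.442.
Z = Σ e^(−Eᵢ/kT) = e^(−0) + e^(−2.161) + e^(−2.442) = 1.000 + 0.1152 + 0.08699 = 1.202.

Z = 1.2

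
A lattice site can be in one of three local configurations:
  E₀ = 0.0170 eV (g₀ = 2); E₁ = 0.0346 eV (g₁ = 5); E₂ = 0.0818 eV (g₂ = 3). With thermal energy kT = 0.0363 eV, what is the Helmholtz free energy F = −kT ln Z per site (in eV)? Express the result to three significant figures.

Eᵢ/kT = 0.46832, 0.95317, 2.2534.
Z = Σ gᵢe^(−Eᵢ/kT) = 2·e^(−0.46832) + 5·e^(−0.95317) + 3·e^(−2.2534) = 1.2521 + 1.9276 + 0.31512 = 3.4948.
F = −kT ln Z = −0.0363 × ln(3.4948) = −0.0363 × 1.2513 = -0.0454 eV.

-0.0454 eV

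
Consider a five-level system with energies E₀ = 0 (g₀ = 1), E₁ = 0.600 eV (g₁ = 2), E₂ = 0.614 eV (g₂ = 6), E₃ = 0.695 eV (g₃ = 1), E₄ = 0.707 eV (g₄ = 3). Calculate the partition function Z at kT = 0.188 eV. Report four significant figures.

Eᵢ/kT = 0, 3.19149, 3.26596, 3.69681, 3.76064.
Z = Σ gᵢe^(−Eᵢ/kT) = 1·e^(−0) + 2·e^(−3.19149) + 6·e^(−3.26596) + 1·e^(−3.69681) + 3·e^(−3.76064) = 1.00000 + 0.0822211 + 0.228962 + 0.0248025 + 0.0698065 = 1.40579.

Z = 1.406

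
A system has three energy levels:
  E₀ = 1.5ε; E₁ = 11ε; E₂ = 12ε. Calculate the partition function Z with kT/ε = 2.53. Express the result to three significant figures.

Eᵢ/kT = 0.59289, 4.3478, 4.7431.
Z = Σ e^(−Eᵢ/kT) = e^(−0.59289) + e^(−4.3478) + e^(−4.7431) = 0.55273 + 0.012935 + 0.0087116 = 0.57438.

Z = 0.574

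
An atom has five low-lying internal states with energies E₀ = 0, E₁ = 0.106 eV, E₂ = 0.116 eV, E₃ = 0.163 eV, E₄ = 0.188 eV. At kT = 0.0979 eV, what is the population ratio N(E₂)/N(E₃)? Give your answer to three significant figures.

n₂/n₃ = exp[−(E₂−E₃)/kT] = exp(−(-0.047 eV)/(0.0979 eV)) = exp(0.48008) = 1.62.

1.62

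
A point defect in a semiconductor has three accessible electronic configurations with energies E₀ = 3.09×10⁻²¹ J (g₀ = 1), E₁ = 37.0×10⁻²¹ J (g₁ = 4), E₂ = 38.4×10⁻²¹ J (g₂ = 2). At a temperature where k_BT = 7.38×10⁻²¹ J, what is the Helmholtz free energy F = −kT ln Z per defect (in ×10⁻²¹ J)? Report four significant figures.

2.680 ×10⁻²¹ J

Eᵢ/kT = 0.418699, 5.01355, 5.20325.
Z = Σ gᵢe^(−Eᵢ/kT) = 1·e^(−0.418699) + 4·e^(−5.01355) + 2·e^(−5.20325) = 0.657902 + 0.0265891 + 0.0109973 = 0.695488.
F = −kT ln Z = −7.38 × ln(0.695488) = −7.38 × -0.363142 = 2.680 ×10⁻²¹ J.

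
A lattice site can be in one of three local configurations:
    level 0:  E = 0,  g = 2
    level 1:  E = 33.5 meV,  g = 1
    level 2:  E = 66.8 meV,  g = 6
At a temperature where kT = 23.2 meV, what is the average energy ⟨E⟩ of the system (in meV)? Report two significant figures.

Eᵢ/kT = 0, 1.444, 2.879.
Z = Σ gᵢe^(−Eᵢ/kT) = 2·e^(−0) + 1·e^(−1.444) + 6·e^(−2.879) = 2.000 + 0.2360 + 0.3371 = 2.573.
⟨E⟩ = Σ Eᵢ gᵢe^(−Eᵢ/kT) / Z = (0·2.000 + 33.5·0.2360 + 66.8·0.3371) / 2.573 = 12 meV.

12 meV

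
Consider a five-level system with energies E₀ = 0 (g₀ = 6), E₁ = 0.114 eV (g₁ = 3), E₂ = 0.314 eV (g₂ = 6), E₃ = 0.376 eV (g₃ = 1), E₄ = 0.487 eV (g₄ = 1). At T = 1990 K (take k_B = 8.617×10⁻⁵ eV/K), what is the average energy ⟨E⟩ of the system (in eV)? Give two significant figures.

k_BT = 8.617×10⁻⁵ × 1990 K = 0.1715 eV.
Eᵢ/kT = 0, 0.6647, 1.831, 2.192, 2.840.
Z = Σ gᵢe^(−Eᵢ/kT) = 6·e^(−0) + 3·e^(−0.6647) + 6·e^(−1.831) + 1·e^(−2.192) + 1·e^(−2.840) = 6.000 + 1.543 + 0.9615 + 0.1117 + 0.05843 = 8.675.
⟨E⟩ = Σ Eᵢ gᵢe^(−Eᵢ/kT) / Z = (0·6.000 + 0.114·1.543 + 0.314·0.9615 + 0.376·0.1117 + 0.487·0.05843) / 8.675 = 0.063 eV.

0.063 eV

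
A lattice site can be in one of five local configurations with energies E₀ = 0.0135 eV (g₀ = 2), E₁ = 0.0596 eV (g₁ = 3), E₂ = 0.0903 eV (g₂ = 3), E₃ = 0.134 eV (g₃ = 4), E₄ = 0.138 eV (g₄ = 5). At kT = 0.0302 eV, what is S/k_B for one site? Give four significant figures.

1.844

Eᵢ/kT = 0.447020, 1.97351, 2.99007, 4.43709, 4.56954.
Z = Σ gᵢe^(−Eᵢ/kT) = 2·e^(−0.447020) + 3·e^(−1.97351) + 3·e^(−2.99007) + 4·e^(−4.43709) + 5·e^(−4.56954) = 1.27906 + 0.416905 + 0.150852 + 0.0473213 + 0.0518136 = 1.94595.
⟨E⟩ = Σ EᵢPᵢ = 0.0355755 eV.
S/k_B = ln Z + ⟨E⟩/kT = ln(1.94595) + 0.0355755/0.0302 = 0.665750 + 1.17800 = 1.844.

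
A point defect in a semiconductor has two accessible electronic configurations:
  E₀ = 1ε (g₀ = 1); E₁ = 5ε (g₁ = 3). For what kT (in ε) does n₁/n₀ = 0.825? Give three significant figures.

3.10 ε

n₁/n₀ = (g₁/g₀) exp[−(E₁−E₀)/kT] = 0.825.
⇒ (E₁−E₀)/kT = ln((3/1)/0.825) = ln(3.6364) = 1.2910.
kT = 4ε / 1.2910 = 3.10 ε.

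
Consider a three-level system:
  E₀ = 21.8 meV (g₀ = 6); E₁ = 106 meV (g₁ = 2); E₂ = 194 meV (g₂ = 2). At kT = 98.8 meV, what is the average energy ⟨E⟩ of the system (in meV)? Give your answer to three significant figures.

40.1 meV

Eᵢ/kT = 0.22065, 1.0729, 1.9636.
Z = Σ gᵢe^(−Eᵢ/kT) = 6·e^(−0.22065) + 2·e^(−1.0729) + 2·e^(−1.9636) = 4.8120 + 0.68403 + 0.28070 = 5.7767.
⟨E⟩ = Σ Eᵢ gᵢe^(−Eᵢ/kT) / Z = (21.8·4.8120 + 106·0.68403 + 194·0.28070) / 5.7767 = 40.1 meV.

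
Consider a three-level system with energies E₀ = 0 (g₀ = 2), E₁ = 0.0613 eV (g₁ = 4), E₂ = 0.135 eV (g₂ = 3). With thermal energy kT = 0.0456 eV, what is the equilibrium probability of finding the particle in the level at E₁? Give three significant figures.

0.326

Eᵢ/kT = 0, 1.3443, 2.9605.
Z = Σ gᵢe^(−Eᵢ/kT) = 2·e^(−0) + 4·e^(−1.3443) + 3·e^(−2.9605) = 2.0000 + 1.0429 + 0.15538 = 3.1983.
P₁ = g₁ e^(−E₁/kT) / Z = 1.0429/3.1983 = 0.326.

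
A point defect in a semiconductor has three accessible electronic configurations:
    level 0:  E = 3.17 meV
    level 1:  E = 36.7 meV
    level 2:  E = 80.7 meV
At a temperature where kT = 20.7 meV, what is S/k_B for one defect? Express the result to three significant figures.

0.535

Eᵢ/kT = 0.15314, 1.7729, 3.8986.
Z = Σ e^(−Eᵢ/kT) = e^(−0.15314) + e^(−1.7729) + e^(−3.8986) = 0.85801 + 0.16984 + 0.020270 = 1.0481.
⟨E⟩ = Σ EᵢPᵢ = 10.103 meV.
S/k_B = ln Z + ⟨E⟩/kT = ln(1.0481) + 10.103/20.7 = 0.046979 + 0.48807 = 0.535.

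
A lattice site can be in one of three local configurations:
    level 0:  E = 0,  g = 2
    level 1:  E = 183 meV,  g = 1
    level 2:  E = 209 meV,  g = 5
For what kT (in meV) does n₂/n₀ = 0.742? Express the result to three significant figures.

172 meV

n₂/n₀ = (g₂/g₀) exp[−(E₂−E₀)/kT] = 0.742.
⇒ (E₂−E₀)/kT = ln((5/2)/0.742) = ln(3.3693) = 1.2147.
kT = 209 meV / 1.2147 = 172 meV.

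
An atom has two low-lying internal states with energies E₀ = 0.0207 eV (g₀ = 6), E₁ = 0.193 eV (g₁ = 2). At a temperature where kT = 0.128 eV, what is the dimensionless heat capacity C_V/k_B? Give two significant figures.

0.13

Eᵢ/kT = 0.1617, 1.508.
Z = Σ gᵢe^(−Eᵢ/kT) = 6·e^(−0.1617) + 2·e^(−1.508) = 5.104 + 0.4427 = 5.547.
⟨E⟩ = 0.03445 eV, ⟨E²⟩ = 0.003367 eV².
C_V/k_B = (⟨E²⟩ − ⟨E⟩²)/(kT)² = (0.003367 − 0.001187)/0.01638 = 0.13.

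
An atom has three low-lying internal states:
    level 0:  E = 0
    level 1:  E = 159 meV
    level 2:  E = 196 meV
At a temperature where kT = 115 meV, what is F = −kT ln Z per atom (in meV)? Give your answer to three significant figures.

-41.4 meV

Eᵢ/kT = 0, 1.3826, 1.7043.
Z = Σ e^(−Eᵢ/kT) = e^(−0) + e^(−1.3826) + e^(−1.7043) = 1.0000 + 0.25093 + 0.18190 = 1.4328.
F = −kT ln Z = −115 × ln(1.4328) = −115 × 0.35963 = -41.4 meV.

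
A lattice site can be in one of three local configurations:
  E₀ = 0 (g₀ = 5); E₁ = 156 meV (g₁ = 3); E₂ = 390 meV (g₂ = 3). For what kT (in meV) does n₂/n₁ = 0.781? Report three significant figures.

947 meV

n₂/n₁ = (g₂/g₁) exp[−(E₂−E₁)/kT] = 0.781.
⇒ (E₂−E₁)/kT = ln((3/3)/0.781) = ln(1.2804) = 0.24717.
kT = 234 meV / 0.24717 = 947 meV.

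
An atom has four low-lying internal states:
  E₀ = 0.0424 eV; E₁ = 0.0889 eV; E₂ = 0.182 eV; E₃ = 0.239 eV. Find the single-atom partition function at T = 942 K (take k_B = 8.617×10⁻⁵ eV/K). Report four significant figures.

k_BT = 8.617×10⁻⁵ × 942 K = 0.0811721 eV.
Eᵢ/kT = 0.522347, 1.09520, 2.24215, 2.94436.
Z = Σ e^(−Eᵢ/kT) = e^(−0.522347) + e^(−1.09520) + e^(−2.24215) + e^(−2.94436) = 0.593127 + 0.334473 + 0.106230 + 0.0526357 = 1.08647.

Z = 1.086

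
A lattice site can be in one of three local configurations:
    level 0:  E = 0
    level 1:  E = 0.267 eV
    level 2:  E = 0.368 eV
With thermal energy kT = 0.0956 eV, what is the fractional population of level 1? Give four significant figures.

0.05657

Eᵢ/kT = 0, 2.79289, 3.84937.
Z = Σ e^(−Eᵢ/kT) = e^(−0) + e^(−2.79289) + e^(−3.84937) = 1.00000 + 0.0612440 + 0.0212931 = 1.08254.
P₁ = e^(−E₁/kT) / Z = 0.0612440/1.08254 = 0.05657.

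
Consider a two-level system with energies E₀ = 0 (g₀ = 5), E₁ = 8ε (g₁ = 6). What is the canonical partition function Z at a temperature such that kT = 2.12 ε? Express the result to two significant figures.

Z = 5.1

Eᵢ/kT = 0, 3.774.
Z = Σ gᵢe^(−Eᵢ/kT) = 5·e^(−0) + 6·e^(−3.774) = 5.000 + 0.1378 = 5.138.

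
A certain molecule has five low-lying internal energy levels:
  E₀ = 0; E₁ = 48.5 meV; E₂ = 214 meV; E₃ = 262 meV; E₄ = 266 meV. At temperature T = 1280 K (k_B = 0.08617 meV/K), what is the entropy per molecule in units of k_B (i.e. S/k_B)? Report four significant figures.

k_BT = 0.08617 × 1280 K = 110.298 meV.
Eᵢ/kT = 0, 0.439718, 1.94020, 2.37538, 2.41165.
Z = Σ e^(−Eᵢ/kT) = e^(−0) + e^(−0.439718) + e^(−1.94020) + e^(−2.37538) + e^(−2.41165) = 1.00000 + 0.644218 + 0.143675 + 0.0929792 + 0.0896672 = 1.97054.
⟨E⟩ = Σ EᵢPᵢ = 55.9253 meV.
S/k_B = ln Z + ⟨E⟩/kT = ln(1.97054) + 55.9253/110.298 = 0.678308 + 0.507038 = 1.185.

1.185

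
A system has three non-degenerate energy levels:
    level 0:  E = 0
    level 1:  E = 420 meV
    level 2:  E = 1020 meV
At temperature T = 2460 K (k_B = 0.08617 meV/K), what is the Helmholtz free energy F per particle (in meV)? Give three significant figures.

-28.9 meV

k_BT = 0.08617 × 2460 K = 211.98 meV.
Eᵢ/kT = 0, 1.9813, 4.8118.
Z = Σ e^(−Eᵢ/kT) = e^(−0) + e^(−1.9813) + e^(−4.8118) = 1.0000 + 0.13789 + 0.0081332 = 1.1460.
F = −kT ln Z = −211.98 × ln(1.1460) = −211.98 × 0.13628 = -28.9 meV.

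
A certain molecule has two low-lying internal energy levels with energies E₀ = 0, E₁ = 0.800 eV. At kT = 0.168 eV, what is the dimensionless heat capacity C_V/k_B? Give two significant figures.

0.19

Eᵢ/kT = 0, 4.762.
Z = Σ e^(−Eᵢ/kT) = e^(−0) + e^(−4.762) = 1.000 + 0.008548 = 1.009.
⟨E⟩ = 0.006777 eV, ⟨E²⟩ = 0.005422 eV².
C_V/k_B = (⟨E²⟩ − ⟨E⟩²)/(kT)² = (0.005422 − 0.00004593)/0.02822 = 0.19.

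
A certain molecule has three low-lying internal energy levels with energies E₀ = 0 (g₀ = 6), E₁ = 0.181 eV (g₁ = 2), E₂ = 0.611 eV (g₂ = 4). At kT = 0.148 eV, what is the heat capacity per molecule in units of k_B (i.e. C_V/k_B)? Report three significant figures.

Eᵢ/kT = 0, 1.2230, 4.1284.
Z = Σ gᵢe^(−Eᵢ/kT) = 6·e^(−0) + 2·e^(−1.2230) + 4·e^(−4.1284) = 6.0000 + 0.58869 + 0.064435 = 6.6531.
⟨E⟩ = 0.021933 eV, ⟨E²⟩ = 0.0065144 eV².
C_V/k_B = (⟨E²⟩ − ⟨E⟩²)/(kT)² = (0.0065144 − 0.00048106)/0.021904 = 0.275.

0.275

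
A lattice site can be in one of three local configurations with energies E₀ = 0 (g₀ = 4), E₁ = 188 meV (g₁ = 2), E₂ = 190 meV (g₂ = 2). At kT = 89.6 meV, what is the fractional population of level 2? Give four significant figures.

0.05349

Eᵢ/kT = 0, 2.09821, 2.12054.
Z = Σ gᵢe^(−Eᵢ/kT) = 4·e^(−0) + 2·e^(−2.09821) + 2·e^(−2.12054) = 4.00000 + 0.245352 + 0.239934 = 4.48529.
P₂ = g₂ e^(−E₂/kT) / Z = 0.239934/4.48529 = 0.05349.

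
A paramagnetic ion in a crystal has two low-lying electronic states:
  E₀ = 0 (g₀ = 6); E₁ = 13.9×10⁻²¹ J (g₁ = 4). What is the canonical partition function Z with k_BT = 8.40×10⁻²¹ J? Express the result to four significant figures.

Eᵢ/kT = 0, 1.65476.
Z = Σ gᵢe^(−Eᵢ/kT) = 6·e^(−0) + 4·e^(−1.65476) = 6.00000 + 0.764552 = 6.76455.

Z = 6.765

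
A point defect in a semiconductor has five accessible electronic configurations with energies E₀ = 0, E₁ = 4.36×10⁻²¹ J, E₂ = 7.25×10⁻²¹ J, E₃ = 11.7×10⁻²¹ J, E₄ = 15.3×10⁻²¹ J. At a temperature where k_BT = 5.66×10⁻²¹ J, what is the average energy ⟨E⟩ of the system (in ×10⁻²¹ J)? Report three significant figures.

3.38 ×10⁻²¹ J

Eᵢ/kT = 0, 0.77032, 1.2809, 2.0671, 2.7032.
Z = Σ e^(−Eᵢ/kT) = e^(−0) + e^(−0.77032) + e^(−1.2809) + e^(−2.0671) + e^(−2.7032) = 1.0000 + 0.46286 + 0.27779 + 0.12655 + 0.066991 = 1.9342.
⟨E⟩ = Σ Eᵢ e^(−Eᵢ/kT) / Z = (0·1.0000 + 4.36·0.46286 + 7.25·0.27779 + 11.7·0.12655 + 15.3·0.066991) / 1.9342 = 3.38 ×10⁻²¹ J.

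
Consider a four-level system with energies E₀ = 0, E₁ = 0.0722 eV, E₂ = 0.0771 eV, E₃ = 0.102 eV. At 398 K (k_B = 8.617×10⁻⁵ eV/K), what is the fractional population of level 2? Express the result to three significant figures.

k_BT = 8.617×10⁻⁵ × 398 K = 0.034296 eV.
Eᵢ/kT = 0, 2.1052, 2.2481, 2.9741.
Z = Σ e^(−Eᵢ/kT) = e^(−0) + e^(−2.1052) + e^(−2.2481) + e^(−2.9741) = 1.0000 + 0.12182 + 0.10560 + 0.051093 = 1.2785.
P₂ = e^(−E₂/kT) / Z = 0.10560/1.2785 = 0.0826.

0.0826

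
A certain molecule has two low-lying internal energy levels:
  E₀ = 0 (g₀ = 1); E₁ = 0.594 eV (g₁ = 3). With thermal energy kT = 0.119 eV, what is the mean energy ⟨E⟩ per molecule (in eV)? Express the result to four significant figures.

0.01187 eV

Eᵢ/kT = 0, 4.99160.
Z = Σ gᵢe^(−Eᵢ/kT) = 1·e^(−0) + 3·e^(−4.99160) = 1.00000 + 0.0203844 = 1.02038.
⟨E⟩ = Σ Eᵢ gᵢe^(−Eᵢ/kT) / Z = (0·1.00000 + 0.594·0.0203844) / 1.02038 = 0.01187 eV.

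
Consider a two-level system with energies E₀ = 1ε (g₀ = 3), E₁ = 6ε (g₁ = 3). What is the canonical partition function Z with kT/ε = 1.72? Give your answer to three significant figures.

Eᵢ/kT = 0.58140, 3.4884.
Z = Σ gᵢe^(−Eᵢ/kT) = 3·e^(−0.58140) + 3·e^(−3.4884) = 1.6773 + 0.091649 = 1.7689.

Z = 1.77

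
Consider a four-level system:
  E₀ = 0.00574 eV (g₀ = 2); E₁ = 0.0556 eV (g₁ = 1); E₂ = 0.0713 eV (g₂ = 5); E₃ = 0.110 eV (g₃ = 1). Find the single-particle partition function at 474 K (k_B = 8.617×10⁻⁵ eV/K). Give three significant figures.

Z = 2.93

k_BT = 8.617×10⁻⁵ × 474 K = 0.040845 eV.
Eᵢ/kT = 0.14053, 1.3612, 1.7456, 2.6931.
Z = Σ gᵢe^(−Eᵢ/kT) = 2·e^(−0.14053) + 1·e^(−1.3612) + 5·e^(−1.7456) + 1·e^(−2.6931) = 1.7378 + 0.25635 + 0.87270 + 0.067671 = 2.9345.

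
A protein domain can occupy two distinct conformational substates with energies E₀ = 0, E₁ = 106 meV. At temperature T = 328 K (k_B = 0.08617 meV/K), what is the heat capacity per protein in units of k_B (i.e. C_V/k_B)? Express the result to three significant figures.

0.316

k_BT = 0.08617 × 328 K = 28.264 meV.
Eᵢ/kT = 0, 3.7504.
Z = Σ e^(−Eᵢ/kT) = e^(−0) + e^(−3.7504) = 1.0000 + 0.023508 = 1.0235.
⟨E⟩ = 2.4346 meV, ⟨E²⟩ = 258.07 meV².
C_V/k_B = (⟨E²⟩ − ⟨E⟩²)/(kT)² = (258.07 − 5.9273)/798.85 = 0.316.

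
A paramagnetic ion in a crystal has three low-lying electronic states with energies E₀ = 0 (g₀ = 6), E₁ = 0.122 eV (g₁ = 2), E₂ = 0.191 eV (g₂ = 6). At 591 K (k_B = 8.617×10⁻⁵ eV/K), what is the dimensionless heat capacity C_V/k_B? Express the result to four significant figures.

k_BT = 8.617×10⁻⁵ × 591 K = 0.0509265 eV.
Eᵢ/kT = 0, 2.39561, 3.75050.
Z = Σ gᵢe^(−Eᵢ/kT) = 6·e^(−0) + 2·e^(−2.39561) + 6·e^(−3.75050) = 6.00000 + 0.182234 + 0.141036 = 6.32327.
⟨E⟩ = 0.00777611 eV, ⟨E²⟩ = 0.00124263 eV².
C_V/k_B = (⟨E²⟩ − ⟨E⟩²)/(kT)² = (0.00124263 − 0.0000604679)/0.00259351 = 0.4558.

0.4558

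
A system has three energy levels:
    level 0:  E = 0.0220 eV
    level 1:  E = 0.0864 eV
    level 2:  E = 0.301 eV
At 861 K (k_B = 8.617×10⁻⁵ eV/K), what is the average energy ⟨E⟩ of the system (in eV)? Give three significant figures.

0.0452 eV

k_BT = 8.617×10⁻⁵ × 861 K = 0.074192 eV.
Eᵢ/kT = 0.29653, 1.1645, 4.0570.
Z = Σ e^(−Eᵢ/kT) = e^(−0.29653) + e^(−1.1645) + e^(−4.0570) = 0.74339 + 0.31208 + 0.017301 = 1.0728.
⟨E⟩ = Σ Eᵢ e^(−Eᵢ/kT) / Z = (0.0220·0.74339 + 0.0864·0.31208 + 0.301·0.017301) / 1.0728 = 0.0452 eV.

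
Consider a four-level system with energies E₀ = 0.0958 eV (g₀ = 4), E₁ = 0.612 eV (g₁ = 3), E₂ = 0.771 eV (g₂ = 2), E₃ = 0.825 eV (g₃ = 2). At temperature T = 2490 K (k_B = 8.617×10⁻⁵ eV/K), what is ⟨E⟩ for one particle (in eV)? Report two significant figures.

0.15 eV

k_BT = 8.617×10⁻⁵ × 2490 K = 0.2146 eV.
Eᵢ/kT = 0.4464, 2.852, 3.593, 3.844.
Z = Σ gᵢe^(−Eᵢ/kT) = 4·e^(−0.4464) + 3·e^(−2.852) + 2·e^(−3.593) + 2·e^(−3.844) = 2.560 + 0.1732 + 0.05503 + 0.04282 = 2.831.
⟨E⟩ = Σ Eᵢ gᵢe^(−Eᵢ/kT) / Z = (0.0958·2.560 + 0.612·0.1732 + 0.771·0.05503 + 0.825·0.04282) / 2.831 = 0.15 eV.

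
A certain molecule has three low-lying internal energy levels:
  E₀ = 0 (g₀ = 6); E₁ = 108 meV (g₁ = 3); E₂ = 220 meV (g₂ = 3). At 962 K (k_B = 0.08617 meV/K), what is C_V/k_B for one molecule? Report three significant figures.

k_BT = 0.08617 × 962 K = 82.896 meV.
Eᵢ/kT = 0, 1.3028, 2.6539.
Z = Σ gᵢe^(−Eᵢ/kT) = 6·e^(−0) + 3·e^(−1.3028) + 3·e^(−2.6539) = 6.0000 + 0.81531 + 0.21113 = 7.0264.
⟨E⟩ = 19.142 meV, ⟨E²⟩ = 2807.8 meV².
C_V/k_B = (⟨E²⟩ − ⟨E⟩²)/(kT)² = (2807.8 − 366.42)/6871.7 = 0.355.

0.355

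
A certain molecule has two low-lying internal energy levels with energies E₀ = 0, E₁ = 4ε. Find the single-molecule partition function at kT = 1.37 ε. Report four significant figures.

Eᵢ/kT = 0, 2.91971.
Z = Σ e^(−Eᵢ/kT) = e^(−0) + e^(−2.91971) = 1.00000 + 0.0539493 = 1.05395.

Z = 1.054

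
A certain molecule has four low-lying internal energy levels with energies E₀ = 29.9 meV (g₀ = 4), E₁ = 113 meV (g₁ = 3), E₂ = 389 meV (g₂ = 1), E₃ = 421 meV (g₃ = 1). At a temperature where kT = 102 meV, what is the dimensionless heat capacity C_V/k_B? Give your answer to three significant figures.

0.235

Eᵢ/kT = 0.29314, 1.1078, 3.8137, 4.1275.
Z = Σ gᵢe^(−Eᵢ/kT) = 4·e^(−0.29314) + 3·e^(−1.1078) + 1·e^(−3.8137) + 1·e^(−4.1275) = 2.9837 + 0.99085 + 0.022066 + 0.016123 = 4.0127.
⟨E⟩ = 53.966 meV, ⟨E²⟩ = 5362.1 meV².
C_V/k_B = (⟨E²⟩ − ⟨E⟩²)/(kT)² = (5362.1 − 2912.3)/10404 = 0.235.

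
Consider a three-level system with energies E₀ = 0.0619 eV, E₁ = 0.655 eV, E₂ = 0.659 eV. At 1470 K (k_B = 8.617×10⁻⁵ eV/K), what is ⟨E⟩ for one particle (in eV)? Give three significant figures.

0.0726 eV

k_BT = 8.617×10⁻⁵ × 1470 K = 0.12667 eV.
Eᵢ/kT = 0.48867, 5.1709, 5.2025.
Z = Σ e^(−Eᵢ/kT) = e^(−0.48867) + e^(−5.1709) + e^(−5.2025) = 0.61344 + 0.0056795 + 0.0055028 = 0.62462.
⟨E⟩ = Σ Eᵢ e^(−Eᵢ/kT) / Z = (0.0619·0.61344 + 0.655·0.0056795 + 0.659·0.0055028) / 0.62462 = 0.0726 eV.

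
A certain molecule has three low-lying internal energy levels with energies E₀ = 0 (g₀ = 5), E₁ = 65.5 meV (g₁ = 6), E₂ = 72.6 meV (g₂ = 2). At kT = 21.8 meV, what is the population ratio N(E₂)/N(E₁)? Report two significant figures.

0.24

n₂/n₁ = (g₂/g₁) exp[−(E₂−E₁)/kT] = (2/6) × exp(−(7.1 meV)/(21.8 meV)) = (2/6) × exp(-0.3257) = 0.24.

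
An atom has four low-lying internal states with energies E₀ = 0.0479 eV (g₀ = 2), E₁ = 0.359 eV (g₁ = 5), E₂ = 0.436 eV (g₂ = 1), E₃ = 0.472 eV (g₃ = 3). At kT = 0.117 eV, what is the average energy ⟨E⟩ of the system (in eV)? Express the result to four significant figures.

Eᵢ/kT = 0.409402, 3.06838, 3.72650, 4.03419.
Z = Σ gᵢe^(−Eᵢ/kT) = 2·e^(−0.409402) + 5·e^(−3.06838) + 1·e^(−3.72650) + 3·e^(−4.03419) = 1.32809 + 0.232482 + 0.0240770 + 0.0531000 = 1.63775.
⟨E⟩ = Σ Eᵢ gᵢe^(−Eᵢ/kT) / Z = (0.0479·1.32809 + 0.359·0.232482 + 0.436·0.0240770 + 0.472·0.0531000) / 1.63775 = 0.1115 eV.

0.1115 eV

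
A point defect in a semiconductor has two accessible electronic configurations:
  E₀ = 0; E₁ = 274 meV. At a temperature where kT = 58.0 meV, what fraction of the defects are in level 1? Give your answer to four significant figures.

Eᵢ/kT = 0, 4.72414.
Z = Σ e^(−Eᵢ/kT) = e^(−0) + e^(−4.72414) = 1.00000 + 0.00887835 = 1.00888.
P₁ = e^(−E₁/kT) / Z = 0.00887835/1.00888 = 0.008800.

0.008800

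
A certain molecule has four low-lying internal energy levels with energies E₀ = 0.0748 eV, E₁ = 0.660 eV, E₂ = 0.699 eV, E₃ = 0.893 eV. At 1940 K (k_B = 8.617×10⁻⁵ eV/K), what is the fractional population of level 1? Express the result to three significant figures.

k_BT = 8.617×10⁻⁵ × 1940 K = 0.16717 eV.
Eᵢ/kT = 0.44745, 3.9481, 4.1814, 5.3419.
Z = Σ e^(−Eᵢ/kT) = e^(−0.44745) + e^(−3.9481) + e^(−4.1814) + e^(−5.3419) = 0.63926 + 0.019291 + 0.015277 + 0.0047868 = 0.67861.
P₁ = e^(−E₁/kT) / Z = 0.019291/0.67861 = 0.0284.

0.0284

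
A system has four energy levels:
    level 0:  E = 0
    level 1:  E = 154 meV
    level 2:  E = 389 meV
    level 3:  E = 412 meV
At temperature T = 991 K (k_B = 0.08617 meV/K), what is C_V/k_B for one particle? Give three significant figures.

0.690

k_BT = 0.08617 × 991 K = 85.394 meV.
Eᵢ/kT = 0, 1.8034, 4.5554, 4.8247.
Z = Σ e^(−Eᵢ/kT) = e^(−0) + e^(−1.8034) + e^(−4.5554) + e^(−4.8247) = 1.0000 + 0.16474 + 0.010510 + 0.0080290 = 1.1833.
⟨E⟩ = 27.691 meV, ⟨E²⟩ = 5797.5 meV².
C_V/k_B = (⟨E²⟩ − ⟨E⟩²)/(kT)² = (5797.5 − 766.79)/7292.1 = 0.690.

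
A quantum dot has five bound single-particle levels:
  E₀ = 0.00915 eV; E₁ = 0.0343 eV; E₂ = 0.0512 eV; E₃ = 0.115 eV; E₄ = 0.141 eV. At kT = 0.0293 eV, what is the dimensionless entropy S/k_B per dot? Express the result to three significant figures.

1.03

Eᵢ/kT = 0.31229, 1.1706, 1.7474, 3.9249, 4.8123.
Z = Σ e^(−Eᵢ/kT) = e^(−0.31229) + e^(−1.1706) + e^(−1.7474) + e^(−3.9249) + e^(−4.8123) = 0.73177 + 0.31018 + 0.17423 + 0.019744 + 0.0081291 = 1.2441.
⟨E⟩ = Σ EᵢPᵢ = 0.023850 eV.
S/k_B = ln Z + ⟨E⟩/kT = ln(1.2441) + 0.023850/0.0293 = 0.21841 + 0.81399 = 1.03.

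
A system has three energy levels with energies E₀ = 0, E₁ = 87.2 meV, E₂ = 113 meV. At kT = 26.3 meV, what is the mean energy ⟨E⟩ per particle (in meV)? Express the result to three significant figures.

4.48 meV

Eᵢ/kT = 0, 3.3156, 4.2966.
Z = Σ e^(−Eᵢ/kT) = e^(−0) + e^(−3.3156) + e^(−4.2966) = 1.0000 + 0.036312 + 0.013615 = 1.0499.
⟨E⟩ = Σ Eᵢ e^(−Eᵢ/kT) / Z = (0·1.0000 + 87.2·0.036312 + 113·0.013615) / 1.0499 = 4.48 meV.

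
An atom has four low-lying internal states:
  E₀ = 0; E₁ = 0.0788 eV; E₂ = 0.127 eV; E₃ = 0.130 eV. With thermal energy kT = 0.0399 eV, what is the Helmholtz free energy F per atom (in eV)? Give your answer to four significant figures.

Eᵢ/kT = 0, 1.97494, 3.18296, 3.25815.
Z = Σ e^(−Eᵢ/kT) = e^(−0) + e^(−1.97494) + e^(−3.18296) + e^(−3.25815) = 1.00000 + 0.138770 + 0.0414627 + 0.0384595 = 1.21869.
F = −kT ln Z = −0.0399 × ln(1.21869) = −0.0399 × 0.197777 = -0.007891 eV.

-0.007891 eV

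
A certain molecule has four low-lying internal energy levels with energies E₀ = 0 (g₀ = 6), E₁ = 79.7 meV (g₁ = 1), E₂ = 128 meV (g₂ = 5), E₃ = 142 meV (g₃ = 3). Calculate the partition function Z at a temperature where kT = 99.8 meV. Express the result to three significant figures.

Z = 8.56

Eᵢ/kT = 0, 0.79860, 1.2826, 1.4228.
Z = Σ gᵢe^(−Eᵢ/kT) = 6·e^(−0) + 1·e^(−0.79860) + 5·e^(−1.2826) + 3·e^(−1.4228) = 6.0000 + 0.44996 + 1.3866 + 0.72311 = 8.5597.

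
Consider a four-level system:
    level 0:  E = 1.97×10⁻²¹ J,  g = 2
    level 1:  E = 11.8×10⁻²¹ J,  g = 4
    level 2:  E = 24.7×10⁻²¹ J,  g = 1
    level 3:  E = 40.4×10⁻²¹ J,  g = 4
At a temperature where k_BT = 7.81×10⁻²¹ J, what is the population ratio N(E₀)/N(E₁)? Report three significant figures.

1.76

n₀/n₁ = (g₀/g₁) exp[−(E₀−E₁)/kT] = (2/4) × exp(−(-9.83 ×10⁻²¹ J)/(7.81 ×10⁻²¹ J)) = (2/4) × exp(1.2586) = 1.76.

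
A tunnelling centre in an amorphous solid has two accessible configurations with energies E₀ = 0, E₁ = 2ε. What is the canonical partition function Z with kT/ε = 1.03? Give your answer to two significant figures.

Z = 1.1

Eᵢ/kT = 0, 1.942.
Z = Σ e^(−Eᵢ/kT) = e^(−0) + e^(−1.942) = 1.000 + 0.1434 = 1.143.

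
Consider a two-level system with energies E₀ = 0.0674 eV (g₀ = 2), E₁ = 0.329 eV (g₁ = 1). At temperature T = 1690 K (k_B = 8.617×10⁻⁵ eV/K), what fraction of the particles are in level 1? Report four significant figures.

k_BT = 8.617×10⁻⁵ × 1690 K = 0.145627 eV.
Eᵢ/kT = 0.462826, 2.25920.
Z = Σ gᵢe^(−Eᵢ/kT) = 2·e^(−0.462826) + 1·e^(−2.25920) = 1.25900 + 0.104434 = 1.36343.
P₁ = g₁ e^(−E₁/kT) / Z = 0.104434/1.36343 = 0.07660.

0.07660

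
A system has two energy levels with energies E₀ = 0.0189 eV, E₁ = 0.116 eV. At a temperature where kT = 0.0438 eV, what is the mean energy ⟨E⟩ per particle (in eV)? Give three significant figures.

Eᵢ/kT = 0.43151, 2.6484.
Z = Σ e^(−Eᵢ/kT) = e^(−0.43151) + e^(−2.6484) = 0.64953 + 0.070764 = 0.72029.
⟨E⟩ = Σ Eᵢ e^(−Eᵢ/kT) / Z = (0.0189·0.64953 + 0.116·0.070764) / 0.72029 = 0.0284 eV.

0.0284 eV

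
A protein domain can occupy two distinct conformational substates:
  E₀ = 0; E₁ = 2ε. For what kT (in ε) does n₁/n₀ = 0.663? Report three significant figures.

n₁/n₀ = exp[−(E₁−E₀)/kT] = 0.663.
⇒ (E₁−E₀)/kT = ln(1/0.663) = ln(1.5083) = 0.41098.
kT = 2ε / 0.41098 = 4.87 ε.

4.87 ε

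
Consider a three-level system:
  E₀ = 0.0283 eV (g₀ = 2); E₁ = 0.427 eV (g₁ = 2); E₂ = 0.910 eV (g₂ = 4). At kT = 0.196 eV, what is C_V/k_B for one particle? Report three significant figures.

Eᵢ/kT = 0.14439, 2.1786, 4.6429.
Z = Σ gᵢe^(−Eᵢ/kT) = 2·e^(−0.14439) + 2·e^(−2.1786) + 4·e^(−4.6429) = 1.7311 + 0.22640 + 0.038519 = 1.9960.
⟨E⟩ = 0.090539 eV, ⟨E²⟩ = 0.037356 eV².
C_V/k_B = (⟨E²⟩ − ⟨E⟩²)/(kT)² = (0.037356 − 0.0081973)/0.038416 = 0.759.

0.759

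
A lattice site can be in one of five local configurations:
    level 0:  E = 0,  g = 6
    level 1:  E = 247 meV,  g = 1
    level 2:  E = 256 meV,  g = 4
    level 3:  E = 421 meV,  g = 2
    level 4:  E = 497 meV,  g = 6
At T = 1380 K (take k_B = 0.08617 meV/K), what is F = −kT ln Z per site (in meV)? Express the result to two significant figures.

k_BT = 0.08617 × 1380 K = 118.9 meV.
Eᵢ/kT = 0, 2.077, 2.153, 3.541, 4.180.
Z = Σ gᵢe^(−Eᵢ/kT) = 6·e^(−0) + 1·e^(−2.077) + 4·e^(−2.153) + 2·e^(−3.541) + 6·e^(−4.180) = 6.000 + 0.1253 + 0.4645 + 0.05797 + 0.09179 = 6.740.
F = −kT ln Z = −118.9 × ln(6.740) = −118.9 × 1.908 = -230 meV.

-230 meV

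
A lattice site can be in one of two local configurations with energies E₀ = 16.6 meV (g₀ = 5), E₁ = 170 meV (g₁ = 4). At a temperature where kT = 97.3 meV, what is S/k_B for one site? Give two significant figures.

2.0

Eᵢ/kT = 0.1706, 1.747.
Z = Σ gᵢe^(−Eᵢ/kT) = 5·e^(−0.1706) + 4·e^(−1.747) = 4.216 + 0.6972 = 4.913.
⟨E⟩ = Σ EᵢPᵢ = 38.37 meV.
S/k_B = ln Z + ⟨E⟩/kT = ln(4.913) + 38.37/97.3 = 1.592 + 0.3943 = 2.0.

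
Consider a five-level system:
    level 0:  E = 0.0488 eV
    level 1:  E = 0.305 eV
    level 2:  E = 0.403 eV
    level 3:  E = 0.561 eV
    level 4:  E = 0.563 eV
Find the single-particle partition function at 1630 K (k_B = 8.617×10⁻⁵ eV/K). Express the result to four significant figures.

Z = 0.9138

k_BT = 8.617×10⁻⁵ × 1630 K = 0.140457 eV.
Eᵢ/kT = 0.347437, 2.17148, 2.86921, 3.99410, 4.00834.
Z = Σ e^(−Eᵢ/kT) = e^(−0.347437) + e^(−2.17148) + e^(−2.86921) + e^(−3.99410) + e^(−4.00834) = 0.706497 + 0.114009 + 0.0567437 + 0.0184240 + 0.0181635 = 0.913837.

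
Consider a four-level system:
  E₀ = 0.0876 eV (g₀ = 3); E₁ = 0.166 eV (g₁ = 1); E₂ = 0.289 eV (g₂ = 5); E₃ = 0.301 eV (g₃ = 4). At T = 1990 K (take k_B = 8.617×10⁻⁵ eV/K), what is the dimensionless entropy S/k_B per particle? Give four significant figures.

2.404

k_BT = 8.617×10⁻⁵ × 1990 K = 0.171478 eV.
Eᵢ/kT = 0.510853, 0.968054, 1.68535, 1.75533.
Z = Σ gᵢe^(−Eᵢ/kT) = 3·e^(−0.510853) + 1·e^(−0.968054) + 5·e^(−1.68535) + 4·e^(−1.75533) = 1.79995 + 0.379821 + 0.926898 + 0.691401 = 3.79807.
⟨E⟩ = Σ EᵢPᵢ = 0.183438 eV.
S/k_B = ln Z + ⟨E⟩/kT = ln(3.79807) + 0.183438/0.171478 = 1.33449 + 1.06975 = 2.404.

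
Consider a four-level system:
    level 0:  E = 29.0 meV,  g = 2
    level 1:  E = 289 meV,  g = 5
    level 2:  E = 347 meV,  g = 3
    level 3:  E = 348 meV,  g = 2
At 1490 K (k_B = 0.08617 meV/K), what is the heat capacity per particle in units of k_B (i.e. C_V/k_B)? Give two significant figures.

k_BT = 0.08617 × 1490 K = 128.4 meV.
Eᵢ/kT = 0.2259, 2.251, 2.702, 2.710.
Z = Σ gᵢe^(−Eᵢ/kT) = 2·e^(−0.2259) + 5·e^(−2.251) + 3·e^(−2.702) + 2·e^(−2.710) = 1.596 + 0.5265 + 0.2012 + 0.1331 = 2.457.
⟨E⟩ = 128.0 meV, ⟨E²⟩ = 34860 meV².
C_V/k_B = (⟨E²⟩ − ⟨E⟩²)/(kT)² = (34860 − 16380)/16490 = 1.1.

1.1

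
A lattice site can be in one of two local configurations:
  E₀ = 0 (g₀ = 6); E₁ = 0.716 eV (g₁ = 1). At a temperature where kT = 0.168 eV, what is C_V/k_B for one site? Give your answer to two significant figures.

Eᵢ/kT = 0, 4.262.
Z = Σ gᵢe^(−Eᵢ/kT) = 6·e^(−0) + 1·e^(−4.262) = 6.000 + 0.01409 = 6.014.
⟨E⟩ = 0.001677 eV, ⟨E²⟩ = 0.001201 eV².
C_V/k_B = (⟨E²⟩ − ⟨E⟩²)/(kT)² = (0.001201 − 0.000002812)/0.02822 = 0.042.

0.042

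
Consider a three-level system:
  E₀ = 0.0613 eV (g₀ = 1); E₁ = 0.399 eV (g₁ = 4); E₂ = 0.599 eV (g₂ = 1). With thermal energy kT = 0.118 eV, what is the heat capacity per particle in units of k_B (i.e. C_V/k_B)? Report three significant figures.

Eᵢ/kT = 0.51949, 3.3814, 5.0763.
Z = Σ gᵢe^(−Eᵢ/kT) = 1·e^(−0.51949) + 4·e^(−3.3814) + 1·e^(−5.0763) = 0.59482 + 0.13600 + 0.0062430 = 0.73706.
⟨E⟩ = 0.12817 eV, ⟨E²⟩ = 0.035447 eV².
C_V/k_B = (⟨E²⟩ − ⟨E⟩²)/(kT)² = (0.035447 − 0.016428)/0.013924 = 1.37.

1.37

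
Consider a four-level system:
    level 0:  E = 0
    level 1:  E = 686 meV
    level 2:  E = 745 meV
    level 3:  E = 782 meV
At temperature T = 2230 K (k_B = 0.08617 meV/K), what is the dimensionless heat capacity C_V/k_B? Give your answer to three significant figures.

k_BT = 0.08617 × 2230 K = 192.16 meV.
Eᵢ/kT = 0, 3.5699, 3.8770, 4.0695.
Z = Σ e^(−Eᵢ/kT) = e^(−0) + e^(−3.5699) + e^(−3.8770) + e^(−4.0695) = 1.0000 + 0.028159 + 0.020713 + 0.017086 = 1.0660.
⟨E⟩ = 45.131 meV, ⟨E²⟩ = 33017 meV².
C_V/k_B = (⟨E²⟩ − ⟨E⟩²)/(kT)² = (33017 − 2036.8)/36925 = 0.839.

0.839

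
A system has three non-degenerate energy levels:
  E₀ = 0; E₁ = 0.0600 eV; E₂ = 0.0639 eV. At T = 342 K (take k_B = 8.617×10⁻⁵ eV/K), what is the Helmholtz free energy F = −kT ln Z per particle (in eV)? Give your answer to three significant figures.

-0.00646 eV

k_BT = 8.617×10⁻⁵ × 342 K = 0.029470 eV.
Eᵢ/kT = 0, 2.0360, 2.1683.
Z = Σ e^(−Eᵢ/kT) = e^(−0) + e^(−2.0360) + e^(−2.1683) = 1.0000 + 0.13055 + 0.11437 = 1.2449.
F = −kT ln Z = −0.029470 × ln(1.2449) = −0.029470 × 0.21906 = -0.00646 eV.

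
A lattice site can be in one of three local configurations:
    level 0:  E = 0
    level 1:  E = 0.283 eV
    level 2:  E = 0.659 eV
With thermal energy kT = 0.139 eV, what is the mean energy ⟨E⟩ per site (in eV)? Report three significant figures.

Eᵢ/kT = 0, 2.0360, 4.7410.
Z = Σ e^(−Eᵢ/kT) = e^(−0) + e^(−2.0360) + e^(−4.7410) = 1.0000 + 0.13055 + 0.0087299 = 1.1393.
⟨E⟩ = Σ Eᵢ e^(−Eᵢ/kT) / Z = (0·1.0000 + 0.283·0.13055 + 0.659·0.0087299) / 1.1393 = 0.0375 eV.

0.0375 eV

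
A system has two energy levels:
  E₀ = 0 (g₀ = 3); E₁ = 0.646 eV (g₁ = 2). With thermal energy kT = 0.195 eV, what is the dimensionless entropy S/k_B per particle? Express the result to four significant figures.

1.201

Eᵢ/kT = 0, 3.31282.
Z = Σ gᵢe^(−Eᵢ/kT) = 3·e^(−0) + 2·e^(−3.31282) = 3.00000 + 0.0728267 = 3.07283.
⟨E⟩ = Σ EᵢPᵢ = 0.0153103 eV.
S/k_B = ln Z + ⟨E⟩/kT = ln(3.07283) + 0.0153103/0.195 = 1.12260 + 0.0785144 = 1.201.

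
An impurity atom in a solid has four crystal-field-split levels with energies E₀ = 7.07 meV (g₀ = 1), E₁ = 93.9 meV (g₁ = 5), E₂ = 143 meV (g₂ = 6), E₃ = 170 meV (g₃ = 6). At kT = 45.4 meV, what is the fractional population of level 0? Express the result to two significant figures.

0.45

Eᵢ/kT = 0.1557, 2.068, 3.150, 3.744.
Z = Σ gᵢe^(−Eᵢ/kT) = 1·e^(−0.1557) + 5·e^(−2.068) + 6·e^(−3.150) + 6·e^(−3.744) = 0.8558 + 0.6322 + 0.2571 + 0.1420 = 1.887.
P₀ = g₀ e^(−E₀/kT) / Z = 0.8558/1.887 = 0.45.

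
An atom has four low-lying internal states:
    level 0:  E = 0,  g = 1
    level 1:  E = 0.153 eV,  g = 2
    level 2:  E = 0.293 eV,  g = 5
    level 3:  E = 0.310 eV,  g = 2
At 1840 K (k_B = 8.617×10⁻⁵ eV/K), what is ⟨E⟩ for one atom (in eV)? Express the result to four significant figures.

0.1536 eV

k_BT = 8.617×10⁻⁵ × 1840 K = 0.158553 eV.
Eᵢ/kT = 0, 0.964977, 1.84796, 1.95518.
Z = Σ gᵢe^(−Eᵢ/kT) = 1·e^(−0) + 2·e^(−0.964977) + 5·e^(−1.84796) + 2·e^(−1.95518) = 1.00000 + 0.761984 + 0.787791 + 0.283078 = 2.83285.
⟨E⟩ = Σ Eᵢ gᵢe^(−Eᵢ/kT) / Z = (0·1.00000 + 0.153·0.761984 + 0.293·0.787791 + 0.310·0.283078) / 2.83285 = 0.1536 eV.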